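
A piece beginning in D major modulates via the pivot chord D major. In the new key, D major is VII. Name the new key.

E minor

The numeral VII denotes a major triad on scale degree 7. With D on degree 7, the tonic of the new key is E.
Degree 7 carries a major triad in natural-minor keys, so the destination is E minor.
Check: the diatonic triads of E minor (natural minor) are Em (i), F♯dim (ii°), G (III), Am (iv), Bm (v), C (VI), D (VII) — D major is indeed VII.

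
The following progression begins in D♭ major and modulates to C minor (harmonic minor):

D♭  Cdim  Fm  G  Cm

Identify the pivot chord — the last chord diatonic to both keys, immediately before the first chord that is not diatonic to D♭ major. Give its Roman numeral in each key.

Chords diatonic to D♭ major: D♭, E♭m, Fm, G♭, A♭, B♭m, Cdim.
Reading the progression, the first chord not in that set is G, so the modulation leaves D♭ major there.
The chord immediately before G is Fm, which is diatonic to both keys: iii in D♭ major and iv in C minor.

Fm — iii in D♭ major, iv in C minor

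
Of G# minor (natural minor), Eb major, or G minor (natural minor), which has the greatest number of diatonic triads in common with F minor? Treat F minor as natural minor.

Eb major

Triads of F minor (natural minor): F minor (i), G diminished (ii°), Ab major (III), Bb minor (iv), C minor (v), Db major (VI), Eb major (VII).
G# minor (natural minor) shares 0: none.
Eb major shares 4: Fm, Ab, Cm, Eb.
G minor (natural minor) shares 2: Cm, Eb.
The most common triads (4) are shared with Eb major.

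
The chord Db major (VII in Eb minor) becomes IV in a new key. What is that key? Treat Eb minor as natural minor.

Ab major

The numeral IV denotes a major triad on scale degree 4. With Db on degree 4, the tonic of the new key is Ab.
Degree 4 carries a major triad in major keys, so the destination is Ab major.
Check: the diatonic triads of Ab major are Ab (I), Bbm (ii), Cm (iii), Db (IV), Eb (V), Fm (vi), Gdim (vii°) — Db major is indeed IV.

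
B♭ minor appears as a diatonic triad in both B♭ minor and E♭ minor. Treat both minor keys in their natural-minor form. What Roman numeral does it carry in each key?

The scale of B♭ minor (natural minor) is B♭ C D♭ E♭ F G♭ A♭; B♭ is degree 1, and the triad built there (B♭-D♭-F) is minor, so it is i.
The scale of E♭ minor (natural minor) is E♭ F G♭ A♭ B♭ C♭ D♭; B♭ is degree 5, and the triad built there (B♭-D♭-F) is minor, so it is v.

i in B♭ minor; v in E♭ minor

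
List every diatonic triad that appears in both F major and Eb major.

Triads in F major: F (I), Gm (ii), Am (iii), Bb (IV), C (V), Dm (vi), Edim (vii°).
Triads in Eb major: Eb (I), Fm (ii), Gm (iii), Ab (IV), Bb (V), Cm (vi), Ddim (vii°).
Shared triads with their functions: Gm (ii in F major, iii in Eb major); Bb (IV in F major, V in Eb major).

Gm, Bb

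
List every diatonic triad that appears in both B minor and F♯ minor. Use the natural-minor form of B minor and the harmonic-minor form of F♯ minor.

Triads in B minor (natural minor): Bm (i), C♯dim (ii°), D (III), Em (iv), F♯m (v), G (VI), A (VII).
Triads in F♯ minor (harmonic minor): F♯m (i), G♯dim (ii°), Aaug (III+), Bm (iv), C♯ (V), D (VI), E♯dim (vii°).
Shared triads with their functions: Bm (i in B minor, iv in F♯ minor); D (III in B minor, VI in F♯ minor); F♯m (v in B minor, i in F♯ minor).

Bm, D, F♯m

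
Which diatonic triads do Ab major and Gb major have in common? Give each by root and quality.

Triads in Ab major: Ab major (I), Bb minor (ii), C minor (iii), Db major (IV), Eb major (V), F minor (vi), G diminished (vii°).
Triads in Gb major: Gb major (I), Ab minor (ii), Bb minor (iii), Cb major (IV), Db major (V), Eb minor (vi), F diminished (vii°).
Shared triads with their functions: Bb minor (ii in Ab major, iii in Gb major); Db major (IV in Ab major, V in Gb major).

Bbm, Db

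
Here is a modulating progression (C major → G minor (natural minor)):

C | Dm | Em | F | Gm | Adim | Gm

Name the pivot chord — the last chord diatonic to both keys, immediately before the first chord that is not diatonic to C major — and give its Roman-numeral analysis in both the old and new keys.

Chords diatonic to C major: C, Dm, Em, F, G, Am, Bdim.
Reading the progression, the first chord not in that set is Gm, so the modulation leaves C major there.
The chord immediately before Gm is F, which is diatonic to both keys: IV in C major and VII in G minor.

F — IV in C major, VII in G minor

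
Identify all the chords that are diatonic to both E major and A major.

Triads in E major: E (I), F#m (ii), G#m (iii), A (IV), B (V), C#m (vi), D#dim (vii°).
Triads in A major: A (I), Bm (ii), C#m (iii), D (IV), E (V), F#m (vi), G#dim (vii°).
Shared triads with their functions: E (I in E major, V in A major); F#m (ii in E major, vi in A major); A (IV in E major, I in A major); C#m (vi in E major, iii in A major).

E, F#m, A, C#m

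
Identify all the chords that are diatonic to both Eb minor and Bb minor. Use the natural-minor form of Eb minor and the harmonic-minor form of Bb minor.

Ebm, Gb, Bbm

Triads in Eb minor (natural minor): Eb minor (i), F diminished (ii°), Gb major (III), Ab minor (iv), Bb minor (v), Cb major (VI), Db major (VII).
Triads in Bb minor (harmonic minor): Bb minor (i), C diminished (ii°), Db augmented (III+), Eb minor (iv), F major (V), Gb major (VI), A diminished (vii°).
Shared triads with their functions: Eb minor (i in Eb minor, iv in Bb minor); Gb major (III in Eb minor, VI in Bb minor); Bb minor (v in Eb minor, i in Bb minor).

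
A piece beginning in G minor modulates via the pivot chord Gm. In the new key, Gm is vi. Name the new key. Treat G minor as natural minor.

The numeral vi denotes a minor triad on scale degree 6. With G on degree 6, the tonic of the new key is B♭.
Degree 6 carries a minor triad in major keys, so the destination is B♭ major.
Check: the diatonic triads of B♭ major are B♭ (I), Cm (ii), Dm (iii), E♭ (IV), F (V), Gm (vi), Adim (vii°) — Gm is indeed vi.

B♭ major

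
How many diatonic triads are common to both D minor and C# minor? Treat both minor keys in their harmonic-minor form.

Diatonic triads of D minor (harmonic minor): Dm (i), Edim (ii°), Faug (III+), Gm (iv), A (V), Bb (VI), C#dim (vii°).
Diatonic triads of C# minor (harmonic minor): C#m (i), D#dim (ii°), Eaug (III+), F#m (iv), G# (V), A (VI), B#dim (vii°).
Matching root and quality in both lists: A.
That gives 1 common triad.

1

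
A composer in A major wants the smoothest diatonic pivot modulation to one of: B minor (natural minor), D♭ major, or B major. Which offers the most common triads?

Triads of A major: A (I), Bm (ii), C♯m (iii), D (IV), E (V), F♯m (vi), G♯dim (vii°).
B minor (natural minor) shares 4: A, Bm, D, F♯m.
D♭ major shares 0: none.
B major shares 2: C♯m, E.
The most common triads (4) are shared with B minor.

B minor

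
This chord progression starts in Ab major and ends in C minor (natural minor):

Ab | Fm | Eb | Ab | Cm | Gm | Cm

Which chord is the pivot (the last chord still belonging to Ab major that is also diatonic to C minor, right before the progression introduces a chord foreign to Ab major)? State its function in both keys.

Chords diatonic to Ab major: Ab, Bbm, Cm, Db, Eb, Fm, Gdim.
Reading the progression, the first chord not in that set is Gm, so the modulation leaves Ab major there.
The chord immediately before Gm is Cm, which is diatonic to both keys: iii in Ab major and i in C minor.

Cm — iii in Ab major, i in C minor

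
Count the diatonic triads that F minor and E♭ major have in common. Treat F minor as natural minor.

Diatonic triads of F minor (natural minor): F minor (i), G diminished (ii°), A♭ major (III), B♭ minor (iv), C minor (v), D♭ major (VI), E♭ major (VII).
Diatonic triads of E♭ major: E♭ major (I), F minor (ii), G minor (iii), A♭ major (IV), B♭ major (V), C minor (vi), D diminished (vii°).
Matching root and quality in both lists: F minor, A♭ major, C minor, E♭ major.
That gives 4 common triads.

4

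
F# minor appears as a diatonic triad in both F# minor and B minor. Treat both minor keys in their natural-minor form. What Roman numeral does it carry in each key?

The scale of F# minor (natural minor) is F# G# A B C# D E; F# is degree 1, and the triad built there (F#-A-C#) is minor, so it is i.
The scale of B minor (natural minor) is B C# D E F# G A; F# is degree 5, and the triad built there (F#-A-C#) is minor, so it is v.

i in F# minor; v in B minor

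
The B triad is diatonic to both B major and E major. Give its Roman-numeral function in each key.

I in B major; V in E major

The scale of B major is B C♯ D♯ E F♯ G♯ A♯; B is degree 1, and the triad built there (B-D♯-F♯) is major, so it is I.
The scale of E major is E F♯ G♯ A B C♯ D♯; B is degree 5, and the triad built there (B-D♯-F♯) is major, so it is V.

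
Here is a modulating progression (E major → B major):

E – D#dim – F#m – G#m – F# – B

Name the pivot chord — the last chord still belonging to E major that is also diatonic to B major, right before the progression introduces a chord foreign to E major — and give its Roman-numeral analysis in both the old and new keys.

Chords diatonic to E major: E, F#m, G#m, A, B, C#m, D#dim.
Reading the progression, the first chord not in that set is F#, so the modulation leaves E major there.
The chord immediately before F# is G#m, which is diatonic to both keys: iii in E major and vi in B major.

G#m — iii in E major, vi in B major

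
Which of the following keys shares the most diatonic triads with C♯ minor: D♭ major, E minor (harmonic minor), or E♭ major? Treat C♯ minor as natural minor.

E minor

Triads of C♯ minor (natural minor): C♯m (i), D♯dim (ii°), E (III), F♯m (iv), G♯m (v), A (VI), B (VII).
D♭ major shares 0: none.
E minor (harmonic minor) shares 2: D♯dim, B.
E♭ major shares 0: none.
The most common triads (2) are shared with E minor.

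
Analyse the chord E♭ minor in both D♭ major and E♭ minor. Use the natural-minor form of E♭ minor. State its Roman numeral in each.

The scale of D♭ major is D♭ E♭ F G♭ A♭ B♭ C; E♭ is degree 2, and the triad built there (E♭-G♭-B♭) is minor, so it is ii.
The scale of E♭ minor (natural minor) is E♭ F G♭ A♭ B♭ C♭ D♭; E♭ is degree 1, and the triad built there (E♭-G♭-B♭) is minor, so it is i.

ii in D♭ major; i in E♭ minor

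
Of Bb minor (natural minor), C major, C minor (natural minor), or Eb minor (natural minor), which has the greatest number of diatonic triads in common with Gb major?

Eb minor

Triads of Gb major: Gb (I), Abm (ii), Bbm (iii), Cb (IV), Db (V), Ebm (vi), Fdim (vii°).
Bb minor (natural minor) shares 4: Gb, Bbm, Db, Ebm.
C major shares 0: none.
C minor (natural minor) shares 0: none.
Eb minor (natural minor) shares 7: Gb, Abm, Bbm, Cb, Db, Ebm, Fdim.
The most common triads (7) are shared with Eb minor.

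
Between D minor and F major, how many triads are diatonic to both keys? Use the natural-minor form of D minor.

Diatonic triads of D minor (natural minor): Dm (i), Edim (ii°), F (III), Gm (iv), Am (v), Bb (VI), C (VII).
Diatonic triads of F major: F (I), Gm (ii), Am (iii), Bb (IV), C (V), Dm (vi), Edim (vii°).
Matching root and quality in both lists: Dm, Edim, F, Gm, Am, Bb, C.
That gives 7 common triads.

7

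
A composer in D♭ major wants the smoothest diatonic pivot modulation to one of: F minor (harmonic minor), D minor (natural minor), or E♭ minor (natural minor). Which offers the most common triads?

E♭ minor

Triads of D♭ major: D♭ major (I), E♭ minor (ii), F minor (iii), G♭ major (IV), A♭ major (V), B♭ minor (vi), C diminished (vii°).
F minor (harmonic minor) shares 3: D♭, Fm, B♭m.
D minor (natural minor) shares 0: none.
E♭ minor (natural minor) shares 4: D♭, E♭m, G♭, B♭m.
The most common triads (4) are shared with E♭ minor.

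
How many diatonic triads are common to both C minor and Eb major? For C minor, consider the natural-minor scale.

Diatonic triads of C minor (natural minor): C minor (i), D diminished (ii°), Eb major (III), F minor (iv), G minor (v), Ab major (VI), Bb major (VII).
Diatonic triads of Eb major: Eb major (I), F minor (ii), G minor (iii), Ab major (IV), Bb major (V), C minor (vi), D diminished (vii°).
Matching root and quality in both lists: C minor, D diminished, Eb major, F minor, G minor, Ab major, Bb major.
That gives 7 common triads.

7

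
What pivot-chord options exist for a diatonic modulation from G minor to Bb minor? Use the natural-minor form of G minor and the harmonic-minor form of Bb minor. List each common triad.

Triads in G minor (natural minor): G minor (i), A diminished (ii°), Bb major (III), C minor (iv), D minor (v), Eb major (VI), F major (VII).
Triads in Bb minor (harmonic minor): Bb minor (i), C diminished (ii°), Db augmented (III+), Eb minor (iv), F major (V), Gb major (VI), A diminished (vii°).
Shared triads with their functions: A diminished (ii° in G minor, vii° in Bb minor); F major (VII in G minor, V in Bb minor).

Adim, F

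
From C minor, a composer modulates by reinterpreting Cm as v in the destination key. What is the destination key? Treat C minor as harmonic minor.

F minor

The numeral v denotes a minor triad on scale degree 5. With C on degree 5, the tonic of the new key is F.
Degree 5 carries a minor triad in natural-minor keys, so the destination is F minor.
Check: the diatonic triads of F minor (natural minor) are Fm (i), Gdim (ii°), Ab (III), Bbm (iv), Cm (v), Db (VI), Eb (VII) — Cm is indeed v.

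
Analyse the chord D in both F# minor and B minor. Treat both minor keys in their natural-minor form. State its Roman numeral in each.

VI in F# minor; III in B minor

The scale of F# minor (natural minor) is F# G# A B C# D E; D is degree 6, and the triad built there (D-F#-A) is major, so it is VI.
The scale of B minor (natural minor) is B C# D E F# G A; D is degree 3, and the triad built there (D-F#-A) is major, so it is III.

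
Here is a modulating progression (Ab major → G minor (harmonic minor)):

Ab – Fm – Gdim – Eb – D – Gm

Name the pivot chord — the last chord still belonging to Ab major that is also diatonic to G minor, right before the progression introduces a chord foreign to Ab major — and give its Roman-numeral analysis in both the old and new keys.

Eb — V in Ab major, VI in G minor

Chords diatonic to Ab major: Ab, Bbm, Cm, Db, Eb, Fm, Gdim.
Reading the progression, the first chord not in that set is D, so the modulation leaves Ab major there.
The chord immediately before D is Eb, which is diatonic to both keys: V in Ab major and VI in G minor.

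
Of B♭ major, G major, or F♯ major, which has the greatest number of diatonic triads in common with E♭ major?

B♭ major

Triads of E♭ major: E♭ major (I), F minor (ii), G minor (iii), A♭ major (IV), B♭ major (V), C minor (vi), D diminished (vii°).
B♭ major shares 4: E♭, Gm, B♭, Cm.
G major shares 0: none.
F♯ major shares 0: none.
The most common triads (4) are shared with B♭ major.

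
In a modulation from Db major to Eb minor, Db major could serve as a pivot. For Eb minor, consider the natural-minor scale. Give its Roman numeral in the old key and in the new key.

I in Db major; VII in Eb minor

The scale of Db major is Db Eb F Gb Ab Bb C; Db is degree 1, and the triad built there (Db-F-Ab) is major, so it is I.
The scale of Eb minor (natural minor) is Eb F Gb Ab Bb Cb Db; Db is degree 7, and the triad built there (Db-F-Ab) is major, so it is VII.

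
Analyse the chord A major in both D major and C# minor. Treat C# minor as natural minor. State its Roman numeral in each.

The scale of D major is D E F# G A B C#; A is degree 5, and the triad built there (A-C#-E) is major, so it is V.
The scale of C# minor (natural minor) is C# D# E F# G# A B; A is degree 6, and the triad built there (A-C#-E) is major, so it is VI.

V in D major; VI in C# minor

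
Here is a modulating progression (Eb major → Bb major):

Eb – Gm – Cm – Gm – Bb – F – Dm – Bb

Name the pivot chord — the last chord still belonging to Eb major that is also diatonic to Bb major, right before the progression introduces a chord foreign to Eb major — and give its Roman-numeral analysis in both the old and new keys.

Bb — V in Eb major, I in Bb major

Chords diatonic to Eb major: Eb, Fm, Gm, Ab, Bb, Cm, Ddim.
Reading the progression, the first chord not in that set is F, so the modulation leaves Eb major there.
The chord immediately before F is Bb, which is diatonic to both keys: V in Eb major and I in Bb major.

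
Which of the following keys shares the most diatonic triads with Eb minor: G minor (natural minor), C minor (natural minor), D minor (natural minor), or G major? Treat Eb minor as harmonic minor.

C minor

Triads of Eb minor (harmonic minor): Eb minor (i), F diminished (ii°), Gb augmented (III+), Ab minor (iv), Bb major (V), Cb major (VI), D diminished (vii°).
G minor (natural minor) shares 1: Bb.
C minor (natural minor) shares 2: Bb, Ddim.
D minor (natural minor) shares 1: Bb.
G major shares 0: none.
The most common triads (2) are shared with C minor.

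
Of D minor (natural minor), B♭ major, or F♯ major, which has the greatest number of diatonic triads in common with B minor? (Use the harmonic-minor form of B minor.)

Triads of B minor (harmonic minor): Bm (i), C♯dim (ii°), Daug (III+), Em (iv), F♯ (V), G (VI), A♯dim (vii°).
D minor (natural minor) shares 0: none.
B♭ major shares 0: none.
F♯ major shares 1: F♯.
The most common triads (1) are shared with F♯ major.

F♯ major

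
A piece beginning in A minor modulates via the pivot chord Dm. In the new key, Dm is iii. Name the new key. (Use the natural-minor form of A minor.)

The numeral iii denotes a minor triad on scale degree 3. With D on degree 3, the tonic of the new key is Bb.
Degree 3 carries a minor triad in major keys, so the destination is Bb major.
Check: the diatonic triads of Bb major are Bb (I), Cm (ii), Dm (iii), Eb (IV), F (V), Gm (vi), Adim (vii°) — Dm is indeed iii.

Bb major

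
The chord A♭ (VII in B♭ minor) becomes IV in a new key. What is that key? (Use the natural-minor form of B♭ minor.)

The numeral IV denotes a major triad on scale degree 4. With A♭ on degree 4, the tonic of the new key is E♭.
Degree 4 carries a major triad in major keys, so the destination is E♭ major.
Check: the diatonic triads of E♭ major are E♭ (I), Fm (ii), Gm (iii), A♭ (IV), B♭ (V), Cm (vi), Ddim (vii°) — A♭ is indeed IV.

E♭ major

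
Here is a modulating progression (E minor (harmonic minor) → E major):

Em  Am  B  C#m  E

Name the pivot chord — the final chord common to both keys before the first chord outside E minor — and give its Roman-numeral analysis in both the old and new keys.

B — V in E minor, V in E major

Chords diatonic to E minor: Em, F#dim, Gaug, Am, B, C, D#dim.
Reading the progression, the first chord not in that set is C#m, so the modulation leaves E minor there.
The chord immediately before C#m is B, which is diatonic to both keys: V in E minor and V in E major.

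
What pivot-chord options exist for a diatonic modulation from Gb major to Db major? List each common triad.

Gb, Bbm, Db, Ebm

Triads in Gb major: Gb (I), Abm (ii), Bbm (iii), Cb (IV), Db (V), Ebm (vi), Fdim (vii°).
Triads in Db major: Db (I), Ebm (ii), Fm (iii), Gb (IV), Ab (V), Bbm (vi), Cdim (vii°).
Shared triads with their functions: Gb (I in Gb major, IV in Db major); Bbm (iii in Gb major, vi in Db major); Db (V in Gb major, I in Db major); Ebm (vi in Gb major, ii in Db major).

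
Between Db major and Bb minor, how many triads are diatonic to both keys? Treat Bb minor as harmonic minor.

4

Diatonic triads of Db major: Db (I), Ebm (ii), Fm (iii), Gb (IV), Ab (V), Bbm (vi), Cdim (vii°).
Diatonic triads of Bb minor (harmonic minor): Bbm (i), Cdim (ii°), Dbaug (III+), Ebm (iv), F (V), Gb (VI), Adim (vii°).
Matching root and quality in both lists: Ebm, Gb, Bbm, Cdim.
That gives 4 common triads.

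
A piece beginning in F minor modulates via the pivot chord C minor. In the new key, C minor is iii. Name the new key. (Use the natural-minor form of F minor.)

The numeral iii denotes a minor triad on scale degree 3. With C on degree 3, the tonic of the new key is Ab.
Degree 3 carries a minor triad in major keys, so the destination is Ab major.
Check: the diatonic triads of Ab major are Ab (I), Bbm (ii), Cm (iii), Db (IV), Eb (V), Fm (vi), Gdim (vii°) — C minor is indeed iii.

Ab major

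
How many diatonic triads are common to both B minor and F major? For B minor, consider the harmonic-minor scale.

0

Diatonic triads of B minor (harmonic minor): Bm (i), C#dim (ii°), Daug (III+), Em (iv), F# (V), G (VI), A#dim (vii°).
Diatonic triads of F major: F (I), Gm (ii), Am (iii), Bb (IV), C (V), Dm (vi), Edim (vii°).
No triad has the same root and quality in both keys.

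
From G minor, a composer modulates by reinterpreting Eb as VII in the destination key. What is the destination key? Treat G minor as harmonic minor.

The numeral VII denotes a major triad on scale degree 7. With Eb on degree 7, the tonic of the new key is F.
Degree 7 carries a major triad in natural-minor keys, so the destination is F minor.
Check: the diatonic triads of F minor (natural minor) are Fm (i), Gdim (ii°), Ab (III), Bbm (iv), Cm (v), Db (VI), Eb (VII) — Eb is indeed VII.

F minor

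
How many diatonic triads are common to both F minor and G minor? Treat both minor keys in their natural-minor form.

Diatonic triads of F minor (natural minor): Fm (i), Gdim (ii°), Ab (III), Bbm (iv), Cm (v), Db (VI), Eb (VII).
Diatonic triads of G minor (natural minor): Gm (i), Adim (ii°), Bb (III), Cm (iv), Dm (v), Eb (VI), F (VII).
Matching root and quality in both lists: Cm, Eb.
That gives 2 common triads.

2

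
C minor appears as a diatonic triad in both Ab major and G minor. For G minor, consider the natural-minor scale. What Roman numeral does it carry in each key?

iii in Ab major; iv in G minor

The scale of Ab major is Ab Bb C Db Eb F G; C is degree 3, and the triad built there (C-Eb-G) is minor, so it is iii.
The scale of G minor (natural minor) is G A Bb C D Eb F; C is degree 4, and the triad built there (C-Eb-G) is minor, so it is iv.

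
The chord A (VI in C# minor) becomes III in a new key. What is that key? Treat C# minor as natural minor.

The numeral III denotes a major triad on scale degree 3. With A on degree 3, the tonic of the new key is F#.
Degree 3 carries a major triad in natural-minor keys, so the destination is F# minor.
Check: the diatonic triads of F# minor (natural minor) are F#m (i), G#dim (ii°), A (III), Bm (iv), C#m (v), D (VI), E (VII) — A is indeed III.

F# minor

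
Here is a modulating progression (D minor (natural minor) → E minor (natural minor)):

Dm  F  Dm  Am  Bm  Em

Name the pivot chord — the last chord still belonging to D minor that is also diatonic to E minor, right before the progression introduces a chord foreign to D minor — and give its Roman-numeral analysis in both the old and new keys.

Chords diatonic to D minor: Dm, Edim, F, Gm, Am, Bb, C.
Reading the progression, the first chord not in that set is Bm, so the modulation leaves D minor there.
The chord immediately before Bm is Am, which is diatonic to both keys: v in D minor and iv in E minor.

Am — v in D minor, iv in E minor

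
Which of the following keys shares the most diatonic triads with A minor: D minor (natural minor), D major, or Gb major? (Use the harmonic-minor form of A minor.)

Triads of A minor (harmonic minor): A minor (i), B diminished (ii°), C augmented (III+), D minor (iv), E major (V), F major (VI), G# diminished (vii°).
D minor (natural minor) shares 3: Am, Dm, F.
D major shares 0: none.
Gb major shares 0: none.
The most common triads (3) are shared with D minor.

D minor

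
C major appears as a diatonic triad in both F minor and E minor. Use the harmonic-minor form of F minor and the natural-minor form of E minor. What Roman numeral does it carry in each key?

V in F minor; VI in E minor

The scale of F minor (harmonic minor) is F G Ab Bb C Db E; C is degree 5, and the triad built there (C-E-G) is major, so it is V.
The scale of E minor (natural minor) is E F# G A B C D; C is degree 6, and the triad built there (C-E-G) is major, so it is VI.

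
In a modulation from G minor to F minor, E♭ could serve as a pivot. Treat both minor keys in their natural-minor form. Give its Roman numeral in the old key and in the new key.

VI in G minor; VII in F minor

The scale of G minor (natural minor) is G A B♭ C D E♭ F; E♭ is degree 6, and the triad built there (E♭-G-B♭) is major, so it is VI.
The scale of F minor (natural minor) is F G A♭ B♭ C D♭ E♭; E♭ is degree 7, and the triad built there (E♭-G-B♭) is major, so it is VII.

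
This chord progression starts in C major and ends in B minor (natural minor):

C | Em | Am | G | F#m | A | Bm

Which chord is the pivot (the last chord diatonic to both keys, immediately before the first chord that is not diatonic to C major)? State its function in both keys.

Chords diatonic to C major: C, Dm, Em, F, G, Am, Bdim.
Reading the progression, the first chord not in that set is F#m, so the modulation leaves C major there.
The chord immediately before F#m is G, which is diatonic to both keys: V in C major and VI in B minor.

G — V in C major, VI in B minor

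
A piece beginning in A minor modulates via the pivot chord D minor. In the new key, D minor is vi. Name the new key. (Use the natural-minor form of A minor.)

The numeral vi denotes a minor triad on scale degree 6. With D on degree 6, the tonic of the new key is F.
Degree 6 carries a minor triad in major keys, so the destination is F major.
Check: the diatonic triads of F major are F (I), Gm (ii), Am (iii), B♭ (IV), C (V), Dm (vi), Edim (vii°) — D minor is indeed vi.

F major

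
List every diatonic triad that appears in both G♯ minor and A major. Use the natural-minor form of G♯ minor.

C♯m, E

Triads in G♯ minor (natural minor): G♯m (i), A♯dim (ii°), B (III), C♯m (iv), D♯m (v), E (VI), F♯ (VII).
Triads in A major: A (I), Bm (ii), C♯m (iii), D (IV), E (V), F♯m (vi), G♯dim (vii°).
Shared triads with their functions: C♯m (iv in G♯ minor, iii in A major); E (VI in G♯ minor, V in A major).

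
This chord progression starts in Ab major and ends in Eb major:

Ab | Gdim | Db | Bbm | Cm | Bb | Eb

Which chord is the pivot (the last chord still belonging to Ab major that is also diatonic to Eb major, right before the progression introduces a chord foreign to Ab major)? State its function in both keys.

Chords diatonic to Ab major: Ab, Bbm, Cm, Db, Eb, Fm, Gdim.
Reading the progression, the first chord not in that set is Bb, so the modulation leaves Ab major there.
The chord immediately before Bb is Cm, which is diatonic to both keys: iii in Ab major and vi in Eb major.

Cm — iii in Ab major, vi in Eb major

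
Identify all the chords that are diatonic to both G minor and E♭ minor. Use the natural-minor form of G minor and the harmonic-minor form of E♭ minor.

B♭

Triads in G minor (natural minor): G minor (i), A diminished (ii°), B♭ major (III), C minor (iv), D minor (v), E♭ major (VI), F major (VII).
Triads in E♭ minor (harmonic minor): E♭ minor (i), F diminished (ii°), G♭ augmented (III+), A♭ minor (iv), B♭ major (V), C♭ major (VI), D diminished (vii°).
Shared triads with their functions: B♭ major (III in G minor, V in E♭ minor).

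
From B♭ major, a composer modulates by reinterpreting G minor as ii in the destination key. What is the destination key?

F major

The numeral ii denotes a minor triad on scale degree 2. With G on degree 2, the tonic of the new key is F.
Degree 2 carries a minor triad in major keys, so the destination is F major.
Check: the diatonic triads of F major are F (I), Gm (ii), Am (iii), B♭ (IV), C (V), Dm (vi), Edim (vii°) — G minor is indeed ii.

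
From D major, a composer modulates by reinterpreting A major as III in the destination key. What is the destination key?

The numeral III denotes a major triad on scale degree 3. With A on degree 3, the tonic of the new key is F#.
Degree 3 carries a major triad in natural-minor keys, so the destination is F# minor.
Check: the diatonic triads of F# minor (natural minor) are F#m (i), G#dim (ii°), A (III), Bm (iv), C#m (v), D (VI), E (VII) — A major is indeed III.

F# minor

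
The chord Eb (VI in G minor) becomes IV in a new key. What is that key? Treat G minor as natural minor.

Bb major

The numeral IV denotes a major triad on scale degree 4. With Eb on degree 4, the tonic of the new key is Bb.
Degree 4 carries a major triad in major keys, so the destination is Bb major.
Check: the diatonic triads of Bb major are Bb (I), Cm (ii), Dm (iii), Eb (IV), F (V), Gm (vi), Adim (vii°) — Eb is indeed IV.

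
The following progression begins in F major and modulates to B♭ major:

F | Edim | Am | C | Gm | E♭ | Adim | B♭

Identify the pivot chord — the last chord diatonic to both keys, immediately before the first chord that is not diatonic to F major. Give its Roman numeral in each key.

Chords diatonic to F major: F, Gm, Am, B♭, C, Dm, Edim.
Reading the progression, the first chord not in that set is E♭, so the modulation leaves F major there.
The chord immediately before E♭ is Gm, which is diatonic to both keys: ii in F major and vi in B♭ major.

Gm — ii in F major, vi in B♭ major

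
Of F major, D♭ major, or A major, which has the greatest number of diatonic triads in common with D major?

Triads of D major: D (I), Em (ii), F♯m (iii), G (IV), A (V), Bm (vi), C♯dim (vii°).
F major shares 0: none.
D♭ major shares 0: none.
A major shares 4: D, F♯m, A, Bm.
The most common triads (4) are shared with A major.

A major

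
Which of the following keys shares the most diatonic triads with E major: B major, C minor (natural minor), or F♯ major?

Triads of E major: E major (I), F♯ minor (ii), G♯ minor (iii), A major (IV), B major (V), C♯ minor (vi), D♯ diminished (vii°).
B major shares 4: E, G♯m, B, C♯m.
C minor (natural minor) shares 0: none.
F♯ major shares 2: G♯m, B.
The most common triads (4) are shared with B major.

B major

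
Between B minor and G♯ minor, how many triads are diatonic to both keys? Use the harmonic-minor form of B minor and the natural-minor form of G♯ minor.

Diatonic triads of B minor (harmonic minor): B minor (i), C♯ diminished (ii°), D augmented (III+), E minor (iv), F♯ major (V), G major (VI), A♯ diminished (vii°).
Diatonic triads of G♯ minor (natural minor): G♯ minor (i), A♯ diminished (ii°), B major (III), C♯ minor (iv), D♯ minor (v), E major (VI), F♯ major (VII).
Matching root and quality in both lists: F♯ major, A♯ diminished.
That gives 2 common triads.

2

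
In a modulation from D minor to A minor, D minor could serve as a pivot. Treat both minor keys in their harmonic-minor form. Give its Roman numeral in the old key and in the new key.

The scale of D minor (harmonic minor) is D E F G A Bb C#; D is degree 1, and the triad built there (D-F-A) is minor, so it is i.
The scale of A minor (harmonic minor) is A B C D E F G#; D is degree 4, and the triad built there (D-F-A) is minor, so it is iv.

i in D minor; iv in A minor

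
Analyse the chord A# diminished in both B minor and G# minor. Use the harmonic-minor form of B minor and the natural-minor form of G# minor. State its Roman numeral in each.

vii° in B minor; ii° in G# minor

The scale of B minor (harmonic minor) is B C# D E F# G A#; A# is degree 7, and the triad built there (A#-C#-E) is diminished, so it is vii°.
The scale of G# minor (natural minor) is G# A# B C# D# E F#; A# is degree 2, and the triad built there (A#-C#-E) is diminished, so it is ii°.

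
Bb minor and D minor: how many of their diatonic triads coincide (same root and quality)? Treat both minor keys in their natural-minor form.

Diatonic triads of Bb minor (natural minor): Bbm (i), Cdim (ii°), Db (III), Ebm (iv), Fm (v), Gb (VI), Ab (VII).
Diatonic triads of D minor (natural minor): Dm (i), Edim (ii°), F (III), Gm (iv), Am (v), Bb (VI), C (VII).
No triad has the same root and quality in both keys.

0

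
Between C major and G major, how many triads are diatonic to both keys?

4

Diatonic triads of C major: C major (I), D minor (ii), E minor (iii), F major (IV), G major (V), A minor (vi), B diminished (vii°).
Diatonic triads of G major: G major (I), A minor (ii), B minor (iii), C major (IV), D major (V), E minor (vi), F♯ diminished (vii°).
Matching root and quality in both lists: C major, E minor, G major, A minor.
That gives 4 common triads.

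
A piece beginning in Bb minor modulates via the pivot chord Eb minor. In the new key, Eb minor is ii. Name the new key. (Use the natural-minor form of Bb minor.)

The numeral ii denotes a minor triad on scale degree 2. With Eb on degree 2, the tonic of the new key is Db.
Degree 2 carries a minor triad in major keys, so the destination is Db major.
Check: the diatonic triads of Db major are Db (I), Ebm (ii), Fm (iii), Gb (IV), Ab (V), Bbm (vi), Cdim (vii°) — Eb minor is indeed ii.

Db major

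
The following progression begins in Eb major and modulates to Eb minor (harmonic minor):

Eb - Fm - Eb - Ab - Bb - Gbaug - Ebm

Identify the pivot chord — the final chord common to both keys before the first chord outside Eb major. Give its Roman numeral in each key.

Bb — V in Eb major, V in Eb minor

Chords diatonic to Eb major: Eb, Fm, Gm, Ab, Bb, Cm, Ddim.
Reading the progression, the first chord not in that set is Gbaug, so the modulation leaves Eb major there.
The chord immediately before Gbaug is Bb, which is diatonic to both keys: V in Eb major and V in Eb minor.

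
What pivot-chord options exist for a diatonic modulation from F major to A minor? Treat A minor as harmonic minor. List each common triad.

Triads in F major: F (I), Gm (ii), Am (iii), B♭ (IV), C (V), Dm (vi), Edim (vii°).
Triads in A minor (harmonic minor): Am (i), Bdim (ii°), Caug (III+), Dm (iv), E (V), F (VI), G♯dim (vii°).
Shared triads with their functions: F (I in F major, VI in A minor); Am (iii in F major, i in A minor); Dm (vi in F major, iv in A minor).

F, Am, Dm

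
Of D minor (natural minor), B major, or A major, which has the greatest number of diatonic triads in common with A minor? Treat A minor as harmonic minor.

Triads of A minor (harmonic minor): A minor (i), B diminished (ii°), C augmented (III+), D minor (iv), E major (V), F major (VI), G# diminished (vii°).
D minor (natural minor) shares 3: Am, Dm, F.
B major shares 1: E.
A major shares 2: E, G#dim.
The most common triads (3) are shared with D minor.

D minor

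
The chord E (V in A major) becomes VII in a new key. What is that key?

The numeral VII denotes a major triad on scale degree 7. With E on degree 7, the tonic of the new key is F#.
Degree 7 carries a major triad in natural-minor keys, so the destination is F# minor.
Check: the diatonic triads of F# minor (natural minor) are F#m (i), G#dim (ii°), A (III), Bm (iv), C#m (v), D (VI), E (VII) — E is indeed VII.

F# minor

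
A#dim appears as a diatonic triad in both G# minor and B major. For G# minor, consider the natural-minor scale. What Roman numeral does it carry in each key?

The scale of G# minor (natural minor) is G# A# B C# D# E F#; A# is degree 2, and the triad built there (A#-C#-E) is diminished, so it is ii°.
The scale of B major is B C# D# E F# G# A#; A# is degree 7, and the triad built there (A#-C#-E) is diminished, so it is vii°.

ii° in G# minor; vii° in B major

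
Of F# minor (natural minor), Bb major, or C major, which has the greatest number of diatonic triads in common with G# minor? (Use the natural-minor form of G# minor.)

Triads of G# minor (natural minor): G#m (i), A#dim (ii°), B (III), C#m (iv), D#m (v), E (VI), F# (VII).
F# minor (natural minor) shares 2: C#m, E.
Bb major shares 0: none.
C major shares 0: none.
The most common triads (2) are shared with F# minor.

F# minor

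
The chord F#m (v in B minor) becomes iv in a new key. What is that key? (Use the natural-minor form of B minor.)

C# minor

The numeral iv denotes a minor triad on scale degree 4. With F# on degree 4, the tonic of the new key is C#.
Degree 4 carries a minor triad in minor keys, so the destination is C# minor.
Check: the diatonic triads of C# minor (natural minor) are C#m (i), D#dim (ii°), E (III), F#m (iv), G#m (v), A (VI), B (VII) — F#m is indeed iv.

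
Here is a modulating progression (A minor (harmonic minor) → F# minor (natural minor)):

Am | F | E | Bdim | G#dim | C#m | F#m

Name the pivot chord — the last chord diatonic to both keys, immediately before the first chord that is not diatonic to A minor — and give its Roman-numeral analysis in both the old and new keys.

Chords diatonic to A minor: Am, Bdim, Caug, Dm, E, F, G#dim.
Reading the progression, the first chord not in that set is C#m, so the modulation leaves A minor there.
The chord immediately before C#m is G#dim, which is diatonic to both keys: vii° in A minor and ii° in F# minor.

G#dim — vii° in A minor, ii° in F# minor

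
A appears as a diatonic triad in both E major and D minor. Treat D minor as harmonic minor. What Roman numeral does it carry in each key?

IV in E major; V in D minor

The scale of E major is E F♯ G♯ A B C♯ D♯; A is degree 4, and the triad built there (A-C♯-E) is major, so it is IV.
The scale of D minor (harmonic minor) is D E F G A B♭ C♯; A is degree 5, and the triad built there (A-C♯-E) is major, so it is V.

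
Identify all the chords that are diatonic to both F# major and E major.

G#m, B

Triads in F# major: F# major (I), G# minor (ii), A# minor (iii), B major (IV), C# major (V), D# minor (vi), E# diminished (vii°).
Triads in E major: E major (I), F# minor (ii), G# minor (iii), A major (IV), B major (V), C# minor (vi), D# diminished (vii°).
Shared triads with their functions: G# minor (ii in F# major, iii in E major); B major (IV in F# major, V in E major).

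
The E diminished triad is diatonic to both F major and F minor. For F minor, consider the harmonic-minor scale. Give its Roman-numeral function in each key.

vii° in F major; vii° in F minor

The scale of F major is F G A Bb C D E; E is degree 7, and the triad built there (E-G-Bb) is diminished, so it is vii°.
The scale of F minor (harmonic minor) is F G Ab Bb C Db E; E is degree 7, and the triad built there (E-G-Bb) is diminished, so it is vii°.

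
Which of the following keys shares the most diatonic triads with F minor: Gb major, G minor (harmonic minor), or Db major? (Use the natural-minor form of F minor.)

Db major

Triads of F minor (natural minor): Fm (i), Gdim (ii°), Ab (III), Bbm (iv), Cm (v), Db (VI), Eb (VII).
Gb major shares 2: Bbm, Db.
G minor (harmonic minor) shares 2: Cm, Eb.
Db major shares 4: Fm, Ab, Bbm, Db.
The most common triads (4) are shared with Db major.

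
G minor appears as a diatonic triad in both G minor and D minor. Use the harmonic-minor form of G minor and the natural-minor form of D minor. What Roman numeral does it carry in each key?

The scale of G minor (harmonic minor) is G A Bb C D Eb F#; G is degree 1, and the triad built there (G-Bb-D) is minor, so it is i.
The scale of D minor (natural minor) is D E F G A Bb C; G is degree 4, and the triad built there (G-Bb-D) is minor, so it is iv.

i in G minor; iv in D minor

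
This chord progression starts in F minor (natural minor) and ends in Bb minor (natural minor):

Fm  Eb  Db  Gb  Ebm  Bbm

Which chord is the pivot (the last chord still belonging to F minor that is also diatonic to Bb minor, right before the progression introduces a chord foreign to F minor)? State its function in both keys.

Db — VI in F minor, III in Bb minor

Chords diatonic to F minor: Fm, Gdim, Ab, Bbm, Cm, Db, Eb.
Reading the progression, the first chord not in that set is Gb, so the modulation leaves F minor there.
The chord immediately before Gb is Db, which is diatonic to both keys: VI in F minor and III in Bb minor.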